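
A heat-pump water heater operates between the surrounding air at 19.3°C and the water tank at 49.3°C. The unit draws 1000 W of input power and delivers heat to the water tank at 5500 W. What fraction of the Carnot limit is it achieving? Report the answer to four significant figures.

COP_actual = Q̇_H/Ẇ = 5500/1000 = 5.500.
In absolute terms T_C = 292.45 K and T_H = 322.45 K, so ΔT = 30.00 K.
COP_Carnot = T_H/ΔT = 322.45/30.00 = 10.75.
η_II = COP_actual/COP_Carnot = 5.500/10.75 = 0.5117.

0.5117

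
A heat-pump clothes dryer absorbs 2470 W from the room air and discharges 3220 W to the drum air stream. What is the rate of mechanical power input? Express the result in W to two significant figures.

750 W

For a cyclic device the first law requires Q̇_H = Q̇_C + Ẇ.
Ẇ = Q̇_H − Q̇_C = 750.0 W.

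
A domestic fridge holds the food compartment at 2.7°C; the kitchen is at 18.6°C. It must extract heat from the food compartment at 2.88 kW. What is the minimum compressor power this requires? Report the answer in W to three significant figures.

166 W

In absolute terms T_C = 275.85 K and T_H = 291.75 K, so ΔT = 15.90 K.
COP_Carnot = T_C/ΔT = 275.85/15.90 = 17.35.
Ẇ_min = Q̇/COP_Carnot = 2.880/17.35 = 0.1660 kW = 166.0 W.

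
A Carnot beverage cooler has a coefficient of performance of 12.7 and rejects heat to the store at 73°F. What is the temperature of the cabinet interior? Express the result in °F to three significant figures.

34.1 °F

For a Carnot refrigerator COP_R = T_C/(T_H − T_C), so T_C = COP·T_H/(1 + COP).
With T_H = 295.93 K, T_C = 12.7 × 295.93/13.70 = 274.33 K.
Converting, 274.33 K = 34.12°F.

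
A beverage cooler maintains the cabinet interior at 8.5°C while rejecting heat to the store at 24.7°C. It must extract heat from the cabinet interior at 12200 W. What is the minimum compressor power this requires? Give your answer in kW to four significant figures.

In absolute terms T_C = 281.65 K and T_H = 297.85 K, so ΔT = 16.20 K.
COP_Carnot = T_C/ΔT = 281.65/16.20 = 17.39.
Ẇ_min = Q̇/COP_Carnot = 12200/17.39 = 701.7 W = 0.7017 kW.

0.7017 kW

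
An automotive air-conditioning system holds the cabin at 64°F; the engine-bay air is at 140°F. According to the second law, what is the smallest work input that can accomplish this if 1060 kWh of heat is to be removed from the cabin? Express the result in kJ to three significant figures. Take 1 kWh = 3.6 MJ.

In absolute terms T_C = 290.93 K and T_H = 333.15 K, so ΔT = 42.22 K.
The reversible limit is COP_R = T_C/ΔT = 6.890, so W_min = Q_C/COP = Q_C·ΔT/T_C.
W_min = 1060 × 42.22/290.93 = 153.8 kWh = 553800 kJ.

554000 kJ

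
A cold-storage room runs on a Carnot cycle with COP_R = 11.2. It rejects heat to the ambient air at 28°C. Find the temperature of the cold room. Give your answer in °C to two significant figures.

3.3 °C

For a Carnot refrigerator COP_R = T_C/(T_H − T_C), so T_C = COP·T_H/(1 + COP).
With T_H = 301.15 K, T_C = 11.2 × 301.15/12.20 = 276.47 K.
Converting, 276.47 K = 3.32°C.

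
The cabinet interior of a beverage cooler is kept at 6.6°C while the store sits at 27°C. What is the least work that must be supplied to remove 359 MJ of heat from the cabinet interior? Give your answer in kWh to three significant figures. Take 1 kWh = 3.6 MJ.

7.27 kWh

In absolute terms T_C = 279.75 K and T_H = 300.15 K, so ΔT = 20.40 K.
The reversible limit is COP_R = T_C/ΔT = 13.71, so W_min = Q_C/COP = Q_C·ΔT/T_C.
W_min = 359.0 × 20.40/279.75 = 26.18 MJ = 7.272 kWh.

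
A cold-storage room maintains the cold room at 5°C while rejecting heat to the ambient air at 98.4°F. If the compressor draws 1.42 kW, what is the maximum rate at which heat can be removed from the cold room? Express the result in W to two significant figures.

In absolute terms T_C = 278.15 K and T_H = 310.04 K, so ΔT = 31.89 K.
COP_Carnot = T_C/ΔT = 278.15/31.89 = 8.722.
Q̇_max = COP_Carnot × Ẇ = 8.722 × 1.420 kW = 12.39 kW = 12390 W.

12000 W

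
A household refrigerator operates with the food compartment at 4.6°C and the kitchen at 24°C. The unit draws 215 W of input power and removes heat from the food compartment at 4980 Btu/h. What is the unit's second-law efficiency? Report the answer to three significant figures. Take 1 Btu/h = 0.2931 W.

Converting, Q̇_C = 4980 Btu/h = 1460 W, so COP_actual = Q̇_C/Ẇ = 1460/215.0 = 6.789.
In absolute terms T_C = 277.75 K and T_H = 297.15 K, so ΔT = 19.40 K.
COP_Carnot = T_C/ΔT = 277.75/19.40 = 14.32.
η_II = COP_actual/COP_Carnot = 6.789/14.32 = 0.4742.

0.474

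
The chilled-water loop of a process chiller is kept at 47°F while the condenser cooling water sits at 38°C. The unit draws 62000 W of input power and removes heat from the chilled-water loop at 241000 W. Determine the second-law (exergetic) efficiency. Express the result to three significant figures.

COP_actual = Q̇_C/Ẇ = 241000/62000 = 3.887.
In absolute terms T_C = 281.48 K and T_H = 311.15 K, so ΔT = 29.67 K.
COP_Carnot = T_C/ΔT = 281.48/29.67 = 9.488.
η_II = COP_actual/COP_Carnot = 3.887/9.488 = 0.4097.

0.410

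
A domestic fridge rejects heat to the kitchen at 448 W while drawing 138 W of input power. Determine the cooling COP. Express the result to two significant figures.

2.2

The first law gives Q̇_H = Q̇_C + Ẇ, so the three rates are Q̇_C = 310.0, Q̇_H = 448.0, Ẇ = 138.0 W.
COP_R = Q̇_C/Ẇ = 310.0/138.0 = 2.246.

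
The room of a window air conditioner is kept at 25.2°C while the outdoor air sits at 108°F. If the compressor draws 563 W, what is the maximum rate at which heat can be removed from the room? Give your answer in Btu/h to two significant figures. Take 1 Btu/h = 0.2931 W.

In absolute terms T_C = 298.35 K and T_H = 315.37 K, so ΔT = 17.02 K.
COP_Carnot = T_C/ΔT = 298.35/17.02 = 17.53.
Q̇_max = COP_Carnot × Ẇ = 17.53 × 563.0 W = 9868 W = 33670 Btu/h.

34000 Btu/h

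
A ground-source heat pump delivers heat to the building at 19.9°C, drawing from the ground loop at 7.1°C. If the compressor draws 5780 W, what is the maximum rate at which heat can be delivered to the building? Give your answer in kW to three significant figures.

In absolute terms T_C = 280.25 K and T_H = 293.05 K, so ΔT = 12.80 K.
COP_Carnot = T_H/ΔT = 293.05/12.80 = 22.89.
Q̇_max = COP_Carnot × Ẇ = 22.89 × 5780 W = 132300 W = 132.3 kW.

132 kW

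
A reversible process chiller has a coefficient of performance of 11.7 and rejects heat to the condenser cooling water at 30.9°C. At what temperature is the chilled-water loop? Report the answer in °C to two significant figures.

For a Carnot refrigerator COP_R = T_C/(T_H − T_C), so T_C = COP·T_H/(1 + COP).
With T_H = 304.05 K, T_C = 11.7 × 304.05/12.70 = 280.11 K.
Converting, 280.11 K = 6.96°C.

7.0 °C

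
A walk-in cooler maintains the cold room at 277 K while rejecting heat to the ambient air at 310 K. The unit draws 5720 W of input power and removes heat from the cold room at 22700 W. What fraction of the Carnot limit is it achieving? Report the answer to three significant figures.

COP_actual = Q̇_C/Ẇ = 22700/5720 = 3.969.
The reservoir spacing is ΔT = 310 − 277 = 33.00 K.
COP_Carnot = T_C/ΔT = 277.00/33.00 = 8.394.
η_II = COP_actual/COP_Carnot = 3.969/8.394 = 0.4728.

0.473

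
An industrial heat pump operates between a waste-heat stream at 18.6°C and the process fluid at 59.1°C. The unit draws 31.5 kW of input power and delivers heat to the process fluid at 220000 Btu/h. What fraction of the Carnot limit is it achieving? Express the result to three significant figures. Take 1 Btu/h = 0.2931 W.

Converting, Q̇_H = 220000 Btu/h = 64.48 kW, so COP_actual = Q̇_H/Ẇ = 64.48/31.50 = 2.047.
In absolute terms T_C = 291.75 K and T_H = 332.25 K, so ΔT = 40.50 K.
COP_Carnot = T_H/ΔT = 332.25/40.50 = 8.204.
η_II = COP_actual/COP_Carnot = 2.047/8.204 = 0.2495.

0.250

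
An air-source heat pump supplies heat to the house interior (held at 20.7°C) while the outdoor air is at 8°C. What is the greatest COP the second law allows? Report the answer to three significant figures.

23.1

In absolute terms T_C = 281.15 K and T_H = 293.85 K, so ΔT = 12.70 K.
For a reversible cycle, COP_Carnot = T_H/ΔT = 293.85/12.70 = 23.14.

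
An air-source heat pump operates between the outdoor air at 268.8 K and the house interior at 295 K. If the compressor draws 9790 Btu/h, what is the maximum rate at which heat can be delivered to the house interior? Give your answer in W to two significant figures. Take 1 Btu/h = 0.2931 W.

The reservoir spacing is ΔT = 295 − 268.8 = 26.20 K.
COP_Carnot = T_H/ΔT = 295.00/26.20 = 11.26.
Q̇_max = COP_Carnot × Ẇ = 11.26 × 9790 Btu/h = 110200 Btu/h = 32310 W.

32000 W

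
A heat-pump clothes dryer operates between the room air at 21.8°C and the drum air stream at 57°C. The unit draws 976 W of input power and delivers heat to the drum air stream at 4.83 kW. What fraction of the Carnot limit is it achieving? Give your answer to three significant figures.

0.528

Converting, Q̇_H = 4.830 kW = 4830 W, so COP_actual = Q̇_H/Ẇ = 4830/976.0 = 4.949.
In absolute terms T_C = 294.95 K and T_H = 330.15 K, so ΔT = 35.20 K.
COP_Carnot = T_H/ΔT = 330.15/35.20 = 9.379.
η_II = COP_actual/COP_Carnot = 4.949/9.379 = 0.5276.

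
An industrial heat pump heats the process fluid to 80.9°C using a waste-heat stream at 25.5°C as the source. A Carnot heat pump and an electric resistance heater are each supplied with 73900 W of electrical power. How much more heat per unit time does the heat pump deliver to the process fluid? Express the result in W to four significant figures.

In absolute terms T_C = 298.65 K and T_H = 354.05 K, so ΔT = 55.40 K.
COP_Carnot = T_H/ΔT = 354.05/55.40 = 6.391.
The heat pump delivers Q̇_H = COP × Ẇ = 472300 W; the resistance heater delivers Ẇ = 73900 W.
Extra = (COP − 1)·Ẇ = 398400 W.

398400 W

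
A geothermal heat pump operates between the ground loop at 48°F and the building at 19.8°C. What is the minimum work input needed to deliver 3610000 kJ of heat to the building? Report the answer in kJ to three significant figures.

134000 kJ

In absolute terms T_C = 282.04 K and T_H = 292.95 K, so ΔT = 10.91 K.
The reversible limit is COP_HP = T_H/ΔT = 26.85, so W_min = Q_H/COP = Q_H·ΔT/T_H.
W_min = 3610000 × 10.91/292.95 = 134500 kJ.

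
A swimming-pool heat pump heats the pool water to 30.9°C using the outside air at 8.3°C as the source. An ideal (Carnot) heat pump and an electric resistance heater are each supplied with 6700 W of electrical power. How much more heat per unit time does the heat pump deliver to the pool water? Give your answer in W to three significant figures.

In absolute terms T_C = 281.45 K and T_H = 304.05 K, so ΔT = 22.60 K.
COP_Carnot = T_H/ΔT = 304.05/22.60 = 13.45.
The heat pump delivers Q̇_H = COP × Ẇ = 90140 W; the resistance heater delivers Ẇ = 6700 W.
Extra = (COP − 1)·Ẇ = 83440 W.

83400 W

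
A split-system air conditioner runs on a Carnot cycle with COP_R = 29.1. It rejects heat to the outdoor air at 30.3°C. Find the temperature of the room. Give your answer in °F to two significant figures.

68 °F

For a Carnot refrigerator COP_R = T_C/(T_H − T_C), so T_C = COP·T_H/(1 + COP).
With T_H = 303.45 K, T_C = 29.1 × 303.45/30.10 = 293.37 K.
Converting, 293.37 K = 68.39°F.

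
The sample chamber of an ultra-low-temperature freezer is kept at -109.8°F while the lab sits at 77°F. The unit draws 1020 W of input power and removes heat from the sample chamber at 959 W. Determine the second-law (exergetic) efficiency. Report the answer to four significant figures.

COP_actual = Q̇_C/Ẇ = 959.0/1020 = 0.9402.
In absolute terms T_C = 194.37 K and T_H = 298.15 K, so ΔT = 103.8 K.
COP_Carnot = T_C/ΔT = 194.37/103.8 = 1.873.
η_II = COP_actual/COP_Carnot = 0.9402/1.873 = 0.5020.

0.5020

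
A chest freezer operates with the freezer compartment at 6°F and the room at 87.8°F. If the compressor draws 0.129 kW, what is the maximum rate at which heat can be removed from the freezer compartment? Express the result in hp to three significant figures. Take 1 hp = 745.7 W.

In absolute terms T_C = 258.71 K and T_H = 304.15 K, so ΔT = 45.44 K.
COP_Carnot = T_C/ΔT = 258.71/45.44 = 5.693.
Q̇_max = COP_Carnot × Ẇ = 5.693 × 0.1290 kW = 0.7344 kW = 0.9848 hp.

0.985 hp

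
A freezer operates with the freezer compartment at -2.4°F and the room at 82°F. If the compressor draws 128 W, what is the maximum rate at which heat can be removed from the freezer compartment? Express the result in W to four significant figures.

In absolute terms T_C = 254.04 K and T_H = 300.93 K, so ΔT = 46.89 K.
COP_Carnot = T_C/ΔT = 254.04/46.89 = 5.418.
Q̇_max = COP_Carnot × Ẇ = 5.418 × 128.0 W = 693.5 W.

693.5 W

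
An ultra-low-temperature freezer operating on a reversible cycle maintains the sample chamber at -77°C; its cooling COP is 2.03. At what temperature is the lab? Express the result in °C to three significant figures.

19.6 °C

COP_R = T_C/(T_H − T_C) gives T_H − T_C = T_C/COP.
With T_C = 196.15 K, T_H = 196.15 × (1 + 1/2.03) = 292.78 K.
Converting, 292.78 K = 19.63°C.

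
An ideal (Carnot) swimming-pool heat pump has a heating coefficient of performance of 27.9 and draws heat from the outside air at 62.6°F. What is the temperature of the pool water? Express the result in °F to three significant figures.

COP_HP = T_H/(T_H − T_C) rearranges to T_H = COP·T_C/(COP − 1).
With T_C = 290.15 K, T_H = 27.9 × 290.15/26.90 = 300.94 K.
Converting, 300.94 K = 82.02°F.

82.0 °F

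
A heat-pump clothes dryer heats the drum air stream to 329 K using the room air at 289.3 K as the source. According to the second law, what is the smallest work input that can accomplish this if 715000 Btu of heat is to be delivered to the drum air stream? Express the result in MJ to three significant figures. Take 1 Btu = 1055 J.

91.0 MJ

The reservoir spacing is ΔT = 329 − 289.3 = 39.70 K.
The reversible limit is COP_HP = T_H/ΔT = 8.287, so W_min = Q_H/COP = Q_H·ΔT/T_H.
W_min = 715000 × 39.70/329.00 = 86280 Btu = 91.02 MJ.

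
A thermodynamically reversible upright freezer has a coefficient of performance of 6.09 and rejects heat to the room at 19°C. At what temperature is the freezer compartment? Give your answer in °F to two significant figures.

-8.0 °F

For a Carnot refrigerator COP_R = T_C/(T_H − T_C), so T_C = COP·T_H/(1 + COP).
With T_H = 292.15 K, T_C = 6.09 × 292.15/7.090 = 250.94 K.
Converting, 250.94 K = -7.97°F.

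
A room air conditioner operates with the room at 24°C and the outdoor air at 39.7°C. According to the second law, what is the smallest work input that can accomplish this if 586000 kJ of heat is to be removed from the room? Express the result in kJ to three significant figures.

31000 kJ

In absolute terms T_C = 297.15 K and T_H = 312.85 K, so ΔT = 15.70 K.
The reversible limit is COP_R = T_C/ΔT = 18.93, so W_min = Q_C/COP = Q_C·ΔT/T_C.
W_min = 586000 × 15.70/297.15 = 30960 kJ.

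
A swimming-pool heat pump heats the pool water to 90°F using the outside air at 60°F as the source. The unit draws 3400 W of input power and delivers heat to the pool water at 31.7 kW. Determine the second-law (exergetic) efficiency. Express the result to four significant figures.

Converting, Q̇_H = 31.70 kW = 31700 W, so COP_actual = Q̇_H/Ẇ = 31700/3400 = 9.324.
In absolute terms T_C = 288.71 K and T_H = 305.37 K, so ΔT = 16.67 K.
COP_Carnot = T_H/ΔT = 305.37/16.67 = 18.32.
η_II = COP_actual/COP_Carnot = 9.324/18.32 = 0.5089.

0.5089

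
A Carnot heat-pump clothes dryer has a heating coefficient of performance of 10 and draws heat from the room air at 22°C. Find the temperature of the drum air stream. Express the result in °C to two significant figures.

55 °C

COP_HP = T_H/(T_H − T_C) rearranges to T_H = COP·T_C/(COP − 1).
With T_C = 295.15 K, T_H = 10 × 295.15/9.000 = 327.94 K.
Converting, 327.94 K = 54.79°C.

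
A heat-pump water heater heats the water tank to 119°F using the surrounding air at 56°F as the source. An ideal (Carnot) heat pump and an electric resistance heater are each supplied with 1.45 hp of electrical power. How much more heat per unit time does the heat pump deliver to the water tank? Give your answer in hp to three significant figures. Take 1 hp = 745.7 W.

11.9 hp

In absolute terms T_C = 286.48 K and T_H = 321.48 K, so ΔT = 35.00 K.
COP_Carnot = T_H/ΔT = 321.48/35.00 = 9.185.
The heat pump delivers Q̇_H = COP × Ẇ = 13.32 hp; the resistance heater delivers Ẇ = 1.450 hp.
Extra = (COP − 1)·Ẇ = 11.87 hp.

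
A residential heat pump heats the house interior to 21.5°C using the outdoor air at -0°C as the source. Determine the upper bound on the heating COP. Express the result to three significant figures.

13.7

In absolute terms T_C = 273.15 K and T_H = 294.65 K, so ΔT = 21.50 K.
For a reversible cycle, COP_Carnot = T_H/ΔT = 294.65/21.50 = 13.70.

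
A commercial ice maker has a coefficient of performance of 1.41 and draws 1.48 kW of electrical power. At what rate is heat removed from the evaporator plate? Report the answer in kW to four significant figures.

Q̇_C = COP × Ẇ = 1.41 × 1.480 = 2.087 kW.

2.087 kW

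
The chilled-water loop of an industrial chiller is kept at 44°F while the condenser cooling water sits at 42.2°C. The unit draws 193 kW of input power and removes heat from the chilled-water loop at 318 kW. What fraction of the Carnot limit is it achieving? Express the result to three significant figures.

COP_actual = Q̇_C/Ẇ = 318.0/193.0 = 1.648.
In absolute terms T_C = 279.82 K and T_H = 315.35 K, so ΔT = 35.53 K.
COP_Carnot = T_C/ΔT = 279.82/35.53 = 7.875.
η_II = COP_actual/COP_Carnot = 1.648/7.875 = 0.2092.

0.209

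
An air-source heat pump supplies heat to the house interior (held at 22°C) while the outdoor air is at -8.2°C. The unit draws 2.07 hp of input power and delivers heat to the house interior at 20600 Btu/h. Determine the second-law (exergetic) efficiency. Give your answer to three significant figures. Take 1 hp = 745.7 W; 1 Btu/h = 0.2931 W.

Converting, Q̇_H = 20600 Btu/h = 8.097 hp, so COP_actual = Q̇_H/Ẇ = 8.097/2.070 = 3.912.
In absolute terms T_C = 264.95 K and T_H = 295.15 K, so ΔT = 30.20 K.
COP_Carnot = T_H/ΔT = 295.15/30.20 = 9.773.
η_II = COP_actual/COP_Carnot = 3.912/9.773 = 0.4002.

0.400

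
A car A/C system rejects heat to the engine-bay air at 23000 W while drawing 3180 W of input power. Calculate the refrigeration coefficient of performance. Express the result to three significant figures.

The first law gives Q̇_H = Q̇_C + Ẇ, so the three rates are Q̇_C = 19820, Q̇_H = 23000, Ẇ = 3180 W.
COP_R = Q̇_C/Ẇ = 19820/3180 = 6.233.

6.23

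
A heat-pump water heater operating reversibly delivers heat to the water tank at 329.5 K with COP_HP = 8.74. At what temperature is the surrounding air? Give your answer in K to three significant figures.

COP_HP = T_H/(T_H − T_C) gives T_H − T_C = T_H/COP.
With T_H = 329.50 K, T_C = 329.50 × (1 − 1/8.74) = 291.80 K.

292 K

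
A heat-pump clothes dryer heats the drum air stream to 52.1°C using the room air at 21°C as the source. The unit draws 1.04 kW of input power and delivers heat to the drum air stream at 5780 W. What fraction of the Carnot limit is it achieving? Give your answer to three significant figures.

0.531

Converting, Q̇_H = 5780 W = 5.780 kW, so COP_actual = Q̇_H/Ẇ = 5.780/1.040 = 5.558.
In absolute terms T_C = 294.15 K and T_H = 325.25 K, so ΔT = 31.10 K.
COP_Carnot = T_H/ΔT = 325.25/31.10 = 10.46.
η_II = COP_actual/COP_Carnot = 5.558/10.46 = 0.5314.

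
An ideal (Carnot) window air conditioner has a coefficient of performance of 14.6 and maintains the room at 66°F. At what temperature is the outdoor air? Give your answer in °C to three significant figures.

38.9 °C

COP_R = T_C/(T_H − T_C) gives T_H − T_C = T_C/COP.
With T_C = 292.04 K, T_H = 292.04 × (1 + 1/14.6) = 312.04 K.
Converting, 312.04 K = 38.89°C.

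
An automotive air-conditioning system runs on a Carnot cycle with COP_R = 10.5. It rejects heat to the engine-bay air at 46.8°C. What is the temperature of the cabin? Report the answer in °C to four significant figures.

For a Carnot refrigerator COP_R = T_C/(T_H − T_C), so T_C = COP·T_H/(1 + COP).
With T_H = 319.95 K, T_C = 10.5 × 319.95/11.50 = 292.13 K.
Converting, 292.13 K = 18.98°C.

18.98 °C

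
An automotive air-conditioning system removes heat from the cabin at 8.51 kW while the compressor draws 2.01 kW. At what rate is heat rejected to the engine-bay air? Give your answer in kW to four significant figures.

10.52 kW

For a cyclic device the first law requires Q̇_H = Q̇_C + Ẇ.
Q̇_H = Q̇_C + Ẇ = 10.52 kW.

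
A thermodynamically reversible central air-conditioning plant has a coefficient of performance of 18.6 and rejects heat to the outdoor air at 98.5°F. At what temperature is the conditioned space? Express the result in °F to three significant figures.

For a Carnot refrigerator COP_R = T_C/(T_H − T_C), so T_C = COP·T_H/(1 + COP).
With T_H = 310.09 K, T_C = 18.6 × 310.09/19.60 = 294.27 K.
Converting, 294.27 K = 70.02°F.

70.0 °F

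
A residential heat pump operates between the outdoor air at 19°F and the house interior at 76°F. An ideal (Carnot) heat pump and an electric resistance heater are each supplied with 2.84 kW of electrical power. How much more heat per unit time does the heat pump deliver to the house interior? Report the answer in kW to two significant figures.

24 kW

In absolute terms T_C = 265.93 K and T_H = 297.59 K, so ΔT = 31.67 K.
COP_Carnot = T_H/ΔT = 297.59/31.67 = 9.398.
The heat pump delivers Q̇_H = COP × Ẇ = 26.69 kW; the resistance heater delivers Ẇ = 2.840 kW.
Extra = (COP − 1)·Ẇ = 23.85 kW.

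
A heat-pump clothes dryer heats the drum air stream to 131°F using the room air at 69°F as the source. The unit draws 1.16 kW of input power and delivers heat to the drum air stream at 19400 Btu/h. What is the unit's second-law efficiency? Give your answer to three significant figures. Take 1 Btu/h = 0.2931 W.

0.515

Converting, Q̇_H = 19400 Btu/h = 5.686 kW, so COP_actual = Q̇_H/Ẇ = 5.686/1.160 = 4.902.
In absolute terms T_C = 293.71 K and T_H = 328.15 K, so ΔT = 34.44 K.
COP_Carnot = T_H/ΔT = 328.15/34.44 = 9.527.
η_II = COP_actual/COP_Carnot = 4.902/9.527 = 0.5145.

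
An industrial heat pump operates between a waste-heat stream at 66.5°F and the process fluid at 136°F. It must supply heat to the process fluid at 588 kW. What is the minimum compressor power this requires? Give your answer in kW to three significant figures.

68.6 kW

In absolute terms T_C = 292.32 K and T_H = 330.93 K, so ΔT = 38.61 K.
COP_Carnot = T_H/ΔT = 330.93/38.61 = 8.571.
Ẇ_min = Q̇/COP_Carnot = 588.0/8.571 = 68.61 kW.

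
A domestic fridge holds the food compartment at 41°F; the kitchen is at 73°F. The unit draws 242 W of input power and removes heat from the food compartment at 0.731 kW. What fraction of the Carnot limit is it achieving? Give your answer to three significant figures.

0.193

Converting, Q̇_C = 0.7310 kW = 731.0 W, so COP_actual = Q̇_C/Ẇ = 731.0/242.0 = 3.021.
In absolute terms T_C = 278.15 K and T_H = 295.93 K, so ΔT = 17.78 K.
COP_Carnot = T_C/ΔT = 278.15/17.78 = 15.65.
η_II = COP_actual/COP_Carnot = 3.021/15.65 = 0.1931.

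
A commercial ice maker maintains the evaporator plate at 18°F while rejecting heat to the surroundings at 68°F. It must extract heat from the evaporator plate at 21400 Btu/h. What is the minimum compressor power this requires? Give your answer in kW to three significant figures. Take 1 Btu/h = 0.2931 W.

0.657 kW

In absolute terms T_C = 265.37 K and T_H = 293.15 K, so ΔT = 27.78 K.
COP_Carnot = T_C/ΔT = 265.37/27.78 = 9.553.
Ẇ_min = Q̇/COP_Carnot = 21400/9.553 = 2240 Btu/h = 0.6566 kW.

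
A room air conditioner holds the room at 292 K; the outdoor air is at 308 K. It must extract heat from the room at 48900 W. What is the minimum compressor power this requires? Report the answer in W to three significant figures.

2680 W

The reservoir spacing is ΔT = 308 − 292 = 16.00 K.
COP_Carnot = T_C/ΔT = 292.00/16.00 = 18.25.
Ẇ_min = Q̇/COP_Carnot = 48900/18.25 = 2679 W.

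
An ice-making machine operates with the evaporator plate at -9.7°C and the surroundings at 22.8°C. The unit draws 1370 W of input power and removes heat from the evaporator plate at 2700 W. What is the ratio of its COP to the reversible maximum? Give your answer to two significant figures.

COP_actual = Q̇_C/Ẇ = 2700/1370 = 1.971.
In absolute terms T_C = 263.45 K and T_H = 295.95 K, so ΔT = 32.50 K.
COP_Carnot = T_C/ΔT = 263.45/32.50 = 8.106.
η_II = COP_actual/COP_Carnot = 1.971/8.106 = 0.2431.

0.24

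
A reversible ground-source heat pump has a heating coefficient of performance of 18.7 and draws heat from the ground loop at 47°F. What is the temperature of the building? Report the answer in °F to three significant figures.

75.6 °F

COP_HP = T_H/(T_H − T_C) rearranges to T_H = COP·T_C/(COP − 1).
With T_C = 281.48 K, T_H = 18.7 × 281.48/17.70 = 297.39 K.
Converting, 297.39 K = 75.63°F.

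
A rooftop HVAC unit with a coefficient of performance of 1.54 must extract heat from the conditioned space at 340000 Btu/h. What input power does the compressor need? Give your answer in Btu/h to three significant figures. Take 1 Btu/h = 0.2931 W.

221000 Btu/h

Ẇ = Q̇_C/COP = 340000/1.54 = 220800 Btu/h.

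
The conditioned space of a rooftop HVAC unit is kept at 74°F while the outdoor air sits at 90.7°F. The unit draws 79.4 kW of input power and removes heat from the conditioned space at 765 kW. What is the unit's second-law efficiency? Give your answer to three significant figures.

0.301

COP_actual = Q̇_C/Ẇ = 765.0/79.40 = 9.635.
In absolute terms T_C = 296.48 K and T_H = 305.76 K, so ΔT = 9.278 K.
COP_Carnot = T_C/ΔT = 296.48/9.278 = 31.96.
η_II = COP_actual/COP_Carnot = 9.635/31.96 = 0.3015.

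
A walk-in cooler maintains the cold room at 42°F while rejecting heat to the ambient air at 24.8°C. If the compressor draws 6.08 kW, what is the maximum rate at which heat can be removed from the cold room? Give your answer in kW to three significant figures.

88.1 kW

In absolute terms T_C = 278.71 K and T_H = 297.95 K, so ΔT = 19.24 K.
COP_Carnot = T_C/ΔT = 278.71/19.24 = 14.48.
Q̇_max = COP_Carnot × Ẇ = 14.48 × 6.080 kW = 88.05 kW.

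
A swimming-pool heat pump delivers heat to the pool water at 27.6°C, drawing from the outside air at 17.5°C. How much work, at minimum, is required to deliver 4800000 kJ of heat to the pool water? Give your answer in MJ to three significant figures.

161 MJ

In absolute terms T_C = 290.65 K and T_H = 300.75 K, so ΔT = 10.10 K.
The reversible limit is COP_HP = T_H/ΔT = 29.78, so W_min = Q_H/COP = Q_H·ΔT/T_H.
W_min = 4800000 × 10.10/300.75 = 161200 kJ = 161.2 MJ.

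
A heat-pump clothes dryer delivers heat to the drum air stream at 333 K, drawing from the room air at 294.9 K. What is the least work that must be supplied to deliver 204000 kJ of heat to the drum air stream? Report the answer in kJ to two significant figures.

The reservoir spacing is ΔT = 333 − 294.9 = 38.10 K.
The reversible limit is COP_HP = T_H/ΔT = 8.740, so W_min = Q_H/COP = Q_H·ΔT/T_H.
W_min = 204000 × 38.10/333.00 = 23340 kJ.

23000 kJ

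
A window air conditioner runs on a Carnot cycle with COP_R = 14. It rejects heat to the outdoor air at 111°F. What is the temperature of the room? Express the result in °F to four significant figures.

For a Carnot refrigerator COP_R = T_C/(T_H − T_C), so T_C = COP·T_H/(1 + COP).
With T_H = 317.04 K, T_C = 14 × 317.04/15.00 = 295.90 K.
Converting, 295.90 K = 72.96°F.

72.96 °F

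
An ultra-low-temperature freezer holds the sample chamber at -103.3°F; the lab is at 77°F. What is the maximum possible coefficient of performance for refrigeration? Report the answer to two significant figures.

In absolute terms T_C = 197.98 K and T_H = 298.15 K, so ΔT = 100.2 K.
For a reversible cycle, COP_Carnot = T_C/ΔT = 197.98/100.2 = 1.977.

2.0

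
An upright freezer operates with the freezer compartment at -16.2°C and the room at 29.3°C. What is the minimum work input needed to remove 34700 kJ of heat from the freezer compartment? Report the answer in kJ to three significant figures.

In absolute terms T_C = 256.95 K and T_H = 302.45 K, so ΔT = 45.50 K.
The reversible limit is COP_R = T_C/ΔT = 5.647, so W_min = Q_C/COP = Q_C·ΔT/T_C.
W_min = 34700 × 45.50/256.95 = 6145 kJ.

6140 kJ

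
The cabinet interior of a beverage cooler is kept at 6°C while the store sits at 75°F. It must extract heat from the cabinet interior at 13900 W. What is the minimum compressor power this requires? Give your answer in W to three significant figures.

891 W

In absolute terms T_C = 279.15 K and T_H = 297.04 K, so ΔT = 17.89 K.
COP_Carnot = T_C/ΔT = 279.15/17.89 = 15.60.
Ẇ_min = Q̇/COP_Carnot = 13900/15.60 = 890.8 W.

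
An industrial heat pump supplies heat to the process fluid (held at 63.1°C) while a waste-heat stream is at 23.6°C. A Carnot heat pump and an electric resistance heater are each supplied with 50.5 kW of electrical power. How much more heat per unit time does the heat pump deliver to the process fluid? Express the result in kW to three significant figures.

In absolute terms T_C = 296.75 K and T_H = 336.25 K, so ΔT = 39.50 K.
COP_Carnot = T_H/ΔT = 336.25/39.50 = 8.513.
The heat pump delivers Q̇_H = COP × Ẇ = 429.9 kW; the resistance heater delivers Ẇ = 50.50 kW.
Extra = (COP − 1)·Ẇ = 379.4 kW.

379 kW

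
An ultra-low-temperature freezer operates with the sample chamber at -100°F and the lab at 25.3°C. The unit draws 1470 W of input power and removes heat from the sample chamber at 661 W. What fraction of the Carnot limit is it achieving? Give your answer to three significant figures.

COP_actual = Q̇_C/Ẇ = 661.0/1470 = 0.4497.
In absolute terms T_C = 199.82 K and T_H = 298.45 K, so ΔT = 98.63 K.
COP_Carnot = T_C/ΔT = 199.82/98.63 = 2.026.
η_II = COP_actual/COP_Carnot = 0.4497/2.026 = 0.2220.

0.222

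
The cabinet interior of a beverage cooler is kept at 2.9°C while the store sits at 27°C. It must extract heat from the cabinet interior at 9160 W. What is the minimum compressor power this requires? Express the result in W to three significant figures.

800 W

In absolute terms T_C = 276.05 K and T_H = 300.15 K, so ΔT = 24.10 K.
COP_Carnot = T_C/ΔT = 276.05/24.10 = 11.45.
Ẇ_min = Q̇/COP_Carnot = 9160/11.45 = 799.7 W.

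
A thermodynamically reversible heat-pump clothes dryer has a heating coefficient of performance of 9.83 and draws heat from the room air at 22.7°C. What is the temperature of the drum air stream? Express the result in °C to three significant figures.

56.2 °C

COP_HP = T_H/(T_H − T_C) rearranges to T_H = COP·T_C/(COP − 1).
With T_C = 295.85 K, T_H = 9.83 × 295.85/8.830 = 329.36 K.
Converting, 329.36 K = 56.21°C.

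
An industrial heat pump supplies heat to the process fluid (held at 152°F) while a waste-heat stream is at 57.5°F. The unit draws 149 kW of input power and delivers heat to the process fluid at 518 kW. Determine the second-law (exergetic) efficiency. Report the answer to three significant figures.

COP_actual = Q̇_H/Ẇ = 518.0/149.0 = 3.477.
In absolute terms T_C = 287.32 K and T_H = 339.82 K, so ΔT = 52.50 K.
COP_Carnot = T_H/ΔT = 339.82/52.50 = 6.473.
η_II = COP_actual/COP_Carnot = 3.477/6.473 = 0.5371.

0.537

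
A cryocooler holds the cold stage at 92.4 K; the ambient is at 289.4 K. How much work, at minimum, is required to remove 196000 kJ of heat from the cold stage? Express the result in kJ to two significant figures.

The reservoir spacing is ΔT = 289.4 − 92.4 = 197.0 K.
The reversible limit is COP_R = T_C/ΔT = 0.4690, so W_min = Q_C/COP = Q_C·ΔT/T_C.
W_min = 196000 × 197.0/92.40 = 417900 kJ.

420000 kJ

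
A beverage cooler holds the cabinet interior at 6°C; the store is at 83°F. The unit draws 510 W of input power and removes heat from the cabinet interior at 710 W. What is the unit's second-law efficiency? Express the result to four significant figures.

COP_actual = Q̇_C/Ẇ = 710.0/510.0 = 1.392.
In absolute terms T_C = 279.15 K and T_H = 301.48 K, so ΔT = 22.33 K.
COP_Carnot = T_C/ΔT = 279.15/22.33 = 12.50.
η_II = COP_actual/COP_Carnot = 1.392/12.50 = 0.1114.

0.1114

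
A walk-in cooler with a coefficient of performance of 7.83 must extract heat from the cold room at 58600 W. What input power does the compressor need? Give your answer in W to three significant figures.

7480 W

Ẇ = Q̇_C/COP = 58600/7.83 = 7484 W.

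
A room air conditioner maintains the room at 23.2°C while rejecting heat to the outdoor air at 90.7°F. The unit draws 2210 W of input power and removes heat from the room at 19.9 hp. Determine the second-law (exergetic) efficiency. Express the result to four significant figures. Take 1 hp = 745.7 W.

Converting, Q̇_C = 19.90 hp = 14840 W, so COP_actual = Q̇_C/Ẇ = 14840/2210 = 6.715.
In absolute terms T_C = 296.35 K and T_H = 305.76 K, so ΔT = 9.411 K.
COP_Carnot = T_C/ΔT = 296.35/9.411 = 31.49.
η_II = COP_actual/COP_Carnot = 6.715/31.49 = 0.2132.

0.2132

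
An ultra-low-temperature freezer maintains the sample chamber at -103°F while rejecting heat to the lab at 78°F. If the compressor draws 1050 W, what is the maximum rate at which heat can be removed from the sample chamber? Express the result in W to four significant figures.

In absolute terms T_C = 198.15 K and T_H = 298.71 K, so ΔT = 100.6 K.
COP_Carnot = T_C/ΔT = 198.15/100.6 = 1.971.
Q̇_max = COP_Carnot × Ẇ = 1.971 × 1050 W = 2069 W.

2069 W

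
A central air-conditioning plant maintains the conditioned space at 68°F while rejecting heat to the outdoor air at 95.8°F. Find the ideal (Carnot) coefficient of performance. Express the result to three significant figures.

19.0

In absolute terms T_C = 293.15 K and T_H = 308.59 K, so ΔT = 15.44 K.
For a reversible cycle, COP_Carnot = T_C/ΔT = 293.15/15.44 = 18.98.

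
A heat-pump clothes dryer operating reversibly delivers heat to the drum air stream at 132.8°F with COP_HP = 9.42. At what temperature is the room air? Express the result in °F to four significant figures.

COP_HP = T_H/(T_H − T_C) gives T_H − T_C = T_H/COP.
With T_H = 329.15 K, T_C = 329.15 × (1 − 1/9.42) = 294.21 K.
Converting, 294.21 K = 69.91°F.

69.91 °F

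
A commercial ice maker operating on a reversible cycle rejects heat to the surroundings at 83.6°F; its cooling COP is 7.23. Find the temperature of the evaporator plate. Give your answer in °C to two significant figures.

-8.0 °C

For a Carnot refrigerator COP_R = T_C/(T_H − T_C), so T_C = COP·T_H/(1 + COP).
With T_H = 301.82 K, T_C = 7.23 × 301.82/8.230 = 265.14 K.
Converting, 265.14 K = -8.01°C.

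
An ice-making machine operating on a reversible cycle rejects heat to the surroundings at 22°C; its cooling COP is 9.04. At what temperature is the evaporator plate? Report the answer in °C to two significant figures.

-7.4 °C

For a Carnot refrigerator COP_R = T_C/(T_H − T_C), so T_C = COP·T_H/(1 + COP).
With T_H = 295.15 K, T_C = 9.04 × 295.15/10.04 = 265.75 K.
Converting, 265.75 K = -7.40°C.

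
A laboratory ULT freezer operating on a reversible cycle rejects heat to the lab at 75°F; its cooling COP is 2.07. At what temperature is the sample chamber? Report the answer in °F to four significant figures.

For a Carnot refrigerator COP_R = T_C/(T_H − T_C), so T_C = COP·T_H/(1 + COP).
With T_H = 297.04 K, T_C = 2.07 × 297.04/3.070 = 200.28 K.
Converting, 200.28 K = -99.16°F.

-99.16 °F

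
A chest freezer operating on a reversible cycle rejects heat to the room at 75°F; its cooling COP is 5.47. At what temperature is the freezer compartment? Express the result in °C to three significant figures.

For a Carnot refrigerator COP_R = T_C/(T_H − T_C), so T_C = COP·T_H/(1 + COP).
With T_H = 297.04 K, T_C = 5.47 × 297.04/6.470 = 251.13 K.
Converting, 251.13 K = -22.02°C.

-22.0 °C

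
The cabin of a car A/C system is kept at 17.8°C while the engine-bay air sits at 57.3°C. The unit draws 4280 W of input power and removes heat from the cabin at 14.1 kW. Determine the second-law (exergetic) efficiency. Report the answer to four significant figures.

Converting, Q̇_C = 14.10 kW = 14100 W, so COP_actual = Q̇_C/Ẇ = 14100/4280 = 3.294.
In absolute terms T_C = 290.95 K and T_H = 330.45 K, so ΔT = 39.50 K.
COP_Carnot = T_C/ΔT = 290.95/39.50 = 7.366.
η_II = COP_actual/COP_Carnot = 3.294/7.366 = 0.4473.

0.4473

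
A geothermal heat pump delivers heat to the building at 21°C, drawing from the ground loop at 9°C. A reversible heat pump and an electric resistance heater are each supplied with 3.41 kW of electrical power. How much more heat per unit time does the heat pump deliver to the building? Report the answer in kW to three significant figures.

In absolute terms T_C = 282.15 K and T_H = 294.15 K, so ΔT = 12.00 K.
COP_Carnot = T_H/ΔT = 294.15/12.00 = 24.51.
The heat pump delivers Q̇_H = COP × Ẇ = 83.59 kW; the resistance heater delivers Ẇ = 3.410 kW.
Extra = (COP − 1)·Ẇ = 80.18 kW.

80.2 kW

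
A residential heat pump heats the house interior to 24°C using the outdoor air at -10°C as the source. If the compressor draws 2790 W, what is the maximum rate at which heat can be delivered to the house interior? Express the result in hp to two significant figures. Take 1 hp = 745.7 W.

33 hp

In absolute terms T_C = 263.15 K and T_H = 297.15 K, so ΔT = 34.00 K.
COP_Carnot = T_H/ΔT = 297.15/34.00 = 8.740.
Q̇_max = COP_Carnot × Ẇ = 8.740 × 2790 W = 24380 W = 32.70 hp.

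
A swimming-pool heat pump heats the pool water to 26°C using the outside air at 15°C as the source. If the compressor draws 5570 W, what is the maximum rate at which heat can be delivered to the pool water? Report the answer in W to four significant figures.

In absolute terms T_C = 288.15 K and T_H = 299.15 K, so ΔT = 11.00 K.
COP_Carnot = T_H/ΔT = 299.15/11.00 = 27.20.
Q̇_max = COP_Carnot × Ẇ = 27.20 × 5570 W = 151500 W.

151500 W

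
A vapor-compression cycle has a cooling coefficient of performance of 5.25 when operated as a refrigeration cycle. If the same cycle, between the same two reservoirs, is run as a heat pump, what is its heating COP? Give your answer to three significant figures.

6.25

The first law on one cycle gives Q_H = Q_C + W, so Q_H/W = Q_C/W + 1.
COP_HP = COP_R + 1 = 5.25 + 1 = 6.25.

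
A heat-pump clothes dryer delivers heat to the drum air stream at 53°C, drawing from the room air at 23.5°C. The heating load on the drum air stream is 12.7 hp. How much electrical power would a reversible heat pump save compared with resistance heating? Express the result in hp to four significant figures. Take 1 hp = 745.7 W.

11.55 hp

In absolute terms T_C = 296.65 K and T_H = 326.15 K, so ΔT = 29.50 K.
COP_Carnot = T_H/ΔT = 326.15/29.50 = 11.06.
Resistance heating needs Ẇ_res = Q̇_H = 12.70 hp; the reversible heat pump needs only Ẇ_hp = Q̇_H/COP = 1.149 hp.
Saving = 12.70 − 1.149 = 11.55 hp.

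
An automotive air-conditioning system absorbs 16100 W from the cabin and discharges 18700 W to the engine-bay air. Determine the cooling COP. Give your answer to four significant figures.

6.192

The first law gives Q̇_H = Q̇_C + Ẇ, so the three rates are Q̇_C = 16100, Q̇_H = 18700, Ẇ = 2600 W.
COP_R = Q̇_C/Ẇ = 16100/2600 = 6.192.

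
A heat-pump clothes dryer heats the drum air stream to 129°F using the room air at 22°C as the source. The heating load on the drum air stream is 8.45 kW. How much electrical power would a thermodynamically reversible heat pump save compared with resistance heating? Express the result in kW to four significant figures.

7.626 kW

In absolute terms T_C = 295.15 K and T_H = 327.04 K, so ΔT = 31.89 K.
COP_Carnot = T_H/ΔT = 327.04/31.89 = 10.26.
Resistance heating needs Ẇ_res = Q̇_H = 8.450 kW; the reversible heat pump needs only Ẇ_hp = Q̇_H/COP = 0.8239 kW.
Saving = 8.450 − 0.8239 = 7.626 kW.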